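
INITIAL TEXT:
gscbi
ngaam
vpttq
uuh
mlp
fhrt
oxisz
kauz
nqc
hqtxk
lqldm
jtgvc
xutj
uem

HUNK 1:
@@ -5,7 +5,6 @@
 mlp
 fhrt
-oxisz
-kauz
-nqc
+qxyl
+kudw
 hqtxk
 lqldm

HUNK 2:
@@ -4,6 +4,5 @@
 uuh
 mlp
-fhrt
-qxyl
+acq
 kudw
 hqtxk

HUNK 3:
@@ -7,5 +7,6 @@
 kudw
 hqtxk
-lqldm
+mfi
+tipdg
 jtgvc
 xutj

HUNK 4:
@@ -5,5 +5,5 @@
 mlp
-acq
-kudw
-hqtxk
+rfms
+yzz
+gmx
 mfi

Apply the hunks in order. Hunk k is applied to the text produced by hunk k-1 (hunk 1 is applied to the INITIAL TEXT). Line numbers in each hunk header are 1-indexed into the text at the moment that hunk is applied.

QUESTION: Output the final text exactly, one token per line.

Answer: gscbi
ngaam
vpttq
uuh
mlp
rfms
yzz
gmx
mfi
tipdg
jtgvc
xutj
uem

Derivation:
Hunk 1: at line 5 remove [oxisz,kauz,nqc] add [qxyl,kudw] -> 13 lines: gscbi ngaam vpttq uuh mlp fhrt qxyl kudw hqtxk lqldm jtgvc xutj uem
Hunk 2: at line 4 remove [fhrt,qxyl] add [acq] -> 12 lines: gscbi ngaam vpttq uuh mlp acq kudw hqtxk lqldm jtgvc xutj uem
Hunk 3: at line 7 remove [lqldm] add [mfi,tipdg] -> 13 lines: gscbi ngaam vpttq uuh mlp acq kudw hqtxk mfi tipdg jtgvc xutj uem
Hunk 4: at line 5 remove [acq,kudw,hqtxk] add [rfms,yzz,gmx] -> 13 lines: gscbi ngaam vpttq uuh mlp rfms yzz gmx mfi tipdg jtgvc xutj uem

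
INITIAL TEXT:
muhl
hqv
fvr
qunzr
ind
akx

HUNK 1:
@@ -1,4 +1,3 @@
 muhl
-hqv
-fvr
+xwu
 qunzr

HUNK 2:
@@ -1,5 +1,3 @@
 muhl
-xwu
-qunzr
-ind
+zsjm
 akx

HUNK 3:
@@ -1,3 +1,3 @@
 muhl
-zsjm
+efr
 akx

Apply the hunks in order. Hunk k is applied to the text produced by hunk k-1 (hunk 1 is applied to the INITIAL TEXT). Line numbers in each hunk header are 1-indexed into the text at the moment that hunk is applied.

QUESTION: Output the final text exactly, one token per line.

Answer: muhl
efr
akx

Derivation:
Hunk 1: at line 1 remove [hqv,fvr] add [xwu] -> 5 lines: muhl xwu qunzr ind akx
Hunk 2: at line 1 remove [xwu,qunzr,ind] add [zsjm] -> 3 lines: muhl zsjm akx
Hunk 3: at line 1 remove [zsjm] add [efr] -> 3 lines: muhl efr akx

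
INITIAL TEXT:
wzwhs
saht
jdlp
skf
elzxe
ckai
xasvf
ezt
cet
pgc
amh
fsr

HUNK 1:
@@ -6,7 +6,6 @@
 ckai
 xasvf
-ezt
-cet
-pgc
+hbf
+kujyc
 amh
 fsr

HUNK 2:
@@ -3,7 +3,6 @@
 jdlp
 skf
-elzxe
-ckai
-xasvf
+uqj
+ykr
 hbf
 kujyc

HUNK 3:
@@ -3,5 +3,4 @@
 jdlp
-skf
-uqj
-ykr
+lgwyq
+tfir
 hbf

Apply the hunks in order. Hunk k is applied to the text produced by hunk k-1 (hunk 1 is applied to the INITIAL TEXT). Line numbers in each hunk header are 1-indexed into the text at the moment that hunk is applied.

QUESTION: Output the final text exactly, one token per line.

Hunk 1: at line 6 remove [ezt,cet,pgc] add [hbf,kujyc] -> 11 lines: wzwhs saht jdlp skf elzxe ckai xasvf hbf kujyc amh fsr
Hunk 2: at line 3 remove [elzxe,ckai,xasvf] add [uqj,ykr] -> 10 lines: wzwhs saht jdlp skf uqj ykr hbf kujyc amh fsr
Hunk 3: at line 3 remove [skf,uqj,ykr] add [lgwyq,tfir] -> 9 lines: wzwhs saht jdlp lgwyq tfir hbf kujyc amh fsr

Answer: wzwhs
saht
jdlp
lgwyq
tfir
hbf
kujyc
amh
fsr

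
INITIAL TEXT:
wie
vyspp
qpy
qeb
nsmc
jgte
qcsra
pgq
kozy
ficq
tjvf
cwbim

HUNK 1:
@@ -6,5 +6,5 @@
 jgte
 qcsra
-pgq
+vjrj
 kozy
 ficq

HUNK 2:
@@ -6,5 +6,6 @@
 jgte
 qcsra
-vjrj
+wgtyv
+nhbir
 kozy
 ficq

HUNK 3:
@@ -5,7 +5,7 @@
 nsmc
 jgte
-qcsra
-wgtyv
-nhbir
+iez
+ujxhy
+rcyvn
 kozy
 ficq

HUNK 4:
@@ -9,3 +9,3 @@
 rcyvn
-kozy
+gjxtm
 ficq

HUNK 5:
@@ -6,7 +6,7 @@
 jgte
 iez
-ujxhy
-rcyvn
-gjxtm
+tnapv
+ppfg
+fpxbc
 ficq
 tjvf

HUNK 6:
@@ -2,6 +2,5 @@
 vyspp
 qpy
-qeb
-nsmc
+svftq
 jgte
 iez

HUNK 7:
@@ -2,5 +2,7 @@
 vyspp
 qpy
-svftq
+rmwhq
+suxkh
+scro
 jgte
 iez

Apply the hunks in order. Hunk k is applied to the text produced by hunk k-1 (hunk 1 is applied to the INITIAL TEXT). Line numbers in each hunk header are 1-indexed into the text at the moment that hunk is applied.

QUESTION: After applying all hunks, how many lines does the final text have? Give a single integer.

Answer: 14

Derivation:
Hunk 1: at line 6 remove [pgq] add [vjrj] -> 12 lines: wie vyspp qpy qeb nsmc jgte qcsra vjrj kozy ficq tjvf cwbim
Hunk 2: at line 6 remove [vjrj] add [wgtyv,nhbir] -> 13 lines: wie vyspp qpy qeb nsmc jgte qcsra wgtyv nhbir kozy ficq tjvf cwbim
Hunk 3: at line 5 remove [qcsra,wgtyv,nhbir] add [iez,ujxhy,rcyvn] -> 13 lines: wie vyspp qpy qeb nsmc jgte iez ujxhy rcyvn kozy ficq tjvf cwbim
Hunk 4: at line 9 remove [kozy] add [gjxtm] -> 13 lines: wie vyspp qpy qeb nsmc jgte iez ujxhy rcyvn gjxtm ficq tjvf cwbim
Hunk 5: at line 6 remove [ujxhy,rcyvn,gjxtm] add [tnapv,ppfg,fpxbc] -> 13 lines: wie vyspp qpy qeb nsmc jgte iez tnapv ppfg fpxbc ficq tjvf cwbim
Hunk 6: at line 2 remove [qeb,nsmc] add [svftq] -> 12 lines: wie vyspp qpy svftq jgte iez tnapv ppfg fpxbc ficq tjvf cwbim
Hunk 7: at line 2 remove [svftq] add [rmwhq,suxkh,scro] -> 14 lines: wie vyspp qpy rmwhq suxkh scro jgte iez tnapv ppfg fpxbc ficq tjvf cwbim
Final line count: 14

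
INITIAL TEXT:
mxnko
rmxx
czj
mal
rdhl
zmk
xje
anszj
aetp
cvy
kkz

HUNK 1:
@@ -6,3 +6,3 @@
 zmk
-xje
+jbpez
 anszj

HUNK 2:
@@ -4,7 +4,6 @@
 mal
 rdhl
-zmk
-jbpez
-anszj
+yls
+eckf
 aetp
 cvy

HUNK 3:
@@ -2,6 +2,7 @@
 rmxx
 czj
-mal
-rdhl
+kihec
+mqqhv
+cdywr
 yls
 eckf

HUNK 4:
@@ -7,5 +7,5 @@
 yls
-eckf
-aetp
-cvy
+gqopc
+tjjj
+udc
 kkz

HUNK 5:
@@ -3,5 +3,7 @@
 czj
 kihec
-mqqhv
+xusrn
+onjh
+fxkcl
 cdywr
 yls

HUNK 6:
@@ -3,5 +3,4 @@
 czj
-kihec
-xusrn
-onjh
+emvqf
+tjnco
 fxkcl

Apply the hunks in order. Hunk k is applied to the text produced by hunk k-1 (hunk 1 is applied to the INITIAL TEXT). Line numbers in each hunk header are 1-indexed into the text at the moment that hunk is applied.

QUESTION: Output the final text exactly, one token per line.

Answer: mxnko
rmxx
czj
emvqf
tjnco
fxkcl
cdywr
yls
gqopc
tjjj
udc
kkz

Derivation:
Hunk 1: at line 6 remove [xje] add [jbpez] -> 11 lines: mxnko rmxx czj mal rdhl zmk jbpez anszj aetp cvy kkz
Hunk 2: at line 4 remove [zmk,jbpez,anszj] add [yls,eckf] -> 10 lines: mxnko rmxx czj mal rdhl yls eckf aetp cvy kkz
Hunk 3: at line 2 remove [mal,rdhl] add [kihec,mqqhv,cdywr] -> 11 lines: mxnko rmxx czj kihec mqqhv cdywr yls eckf aetp cvy kkz
Hunk 4: at line 7 remove [eckf,aetp,cvy] add [gqopc,tjjj,udc] -> 11 lines: mxnko rmxx czj kihec mqqhv cdywr yls gqopc tjjj udc kkz
Hunk 5: at line 3 remove [mqqhv] add [xusrn,onjh,fxkcl] -> 13 lines: mxnko rmxx czj kihec xusrn onjh fxkcl cdywr yls gqopc tjjj udc kkz
Hunk 6: at line 3 remove [kihec,xusrn,onjh] add [emvqf,tjnco] -> 12 lines: mxnko rmxx czj emvqf tjnco fxkcl cdywr yls gqopc tjjj udc kkz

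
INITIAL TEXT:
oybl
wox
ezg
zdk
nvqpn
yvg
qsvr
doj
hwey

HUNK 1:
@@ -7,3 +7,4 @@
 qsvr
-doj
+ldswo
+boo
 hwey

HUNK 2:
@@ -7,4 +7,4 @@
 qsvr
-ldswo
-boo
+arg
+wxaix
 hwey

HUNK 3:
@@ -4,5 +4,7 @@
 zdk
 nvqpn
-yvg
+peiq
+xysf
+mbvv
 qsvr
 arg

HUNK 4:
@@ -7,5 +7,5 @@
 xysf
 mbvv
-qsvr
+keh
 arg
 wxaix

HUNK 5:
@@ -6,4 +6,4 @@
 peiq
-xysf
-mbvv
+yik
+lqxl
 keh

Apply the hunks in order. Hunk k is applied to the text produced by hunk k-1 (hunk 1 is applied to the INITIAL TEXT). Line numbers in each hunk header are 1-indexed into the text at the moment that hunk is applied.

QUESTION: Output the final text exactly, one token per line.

Hunk 1: at line 7 remove [doj] add [ldswo,boo] -> 10 lines: oybl wox ezg zdk nvqpn yvg qsvr ldswo boo hwey
Hunk 2: at line 7 remove [ldswo,boo] add [arg,wxaix] -> 10 lines: oybl wox ezg zdk nvqpn yvg qsvr arg wxaix hwey
Hunk 3: at line 4 remove [yvg] add [peiq,xysf,mbvv] -> 12 lines: oybl wox ezg zdk nvqpn peiq xysf mbvv qsvr arg wxaix hwey
Hunk 4: at line 7 remove [qsvr] add [keh] -> 12 lines: oybl wox ezg zdk nvqpn peiq xysf mbvv keh arg wxaix hwey
Hunk 5: at line 6 remove [xysf,mbvv] add [yik,lqxl] -> 12 lines: oybl wox ezg zdk nvqpn peiq yik lqxl keh arg wxaix hwey

Answer: oybl
wox
ezg
zdk
nvqpn
peiq
yik
lqxl
keh
arg
wxaix
hwey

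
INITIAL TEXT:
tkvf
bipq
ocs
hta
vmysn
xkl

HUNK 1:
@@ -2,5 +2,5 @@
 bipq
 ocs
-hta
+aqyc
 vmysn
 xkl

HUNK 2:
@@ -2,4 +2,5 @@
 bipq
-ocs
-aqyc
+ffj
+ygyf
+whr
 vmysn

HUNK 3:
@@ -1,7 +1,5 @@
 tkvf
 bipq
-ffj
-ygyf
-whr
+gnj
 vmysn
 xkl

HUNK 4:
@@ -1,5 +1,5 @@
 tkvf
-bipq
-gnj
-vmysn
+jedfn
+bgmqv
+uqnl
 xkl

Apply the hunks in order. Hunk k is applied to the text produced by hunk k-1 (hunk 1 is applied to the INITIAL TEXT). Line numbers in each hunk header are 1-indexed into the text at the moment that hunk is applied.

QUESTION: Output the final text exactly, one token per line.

Hunk 1: at line 2 remove [hta] add [aqyc] -> 6 lines: tkvf bipq ocs aqyc vmysn xkl
Hunk 2: at line 2 remove [ocs,aqyc] add [ffj,ygyf,whr] -> 7 lines: tkvf bipq ffj ygyf whr vmysn xkl
Hunk 3: at line 1 remove [ffj,ygyf,whr] add [gnj] -> 5 lines: tkvf bipq gnj vmysn xkl
Hunk 4: at line 1 remove [bipq,gnj,vmysn] add [jedfn,bgmqv,uqnl] -> 5 lines: tkvf jedfn bgmqv uqnl xkl

Answer: tkvf
jedfn
bgmqv
uqnl
xkl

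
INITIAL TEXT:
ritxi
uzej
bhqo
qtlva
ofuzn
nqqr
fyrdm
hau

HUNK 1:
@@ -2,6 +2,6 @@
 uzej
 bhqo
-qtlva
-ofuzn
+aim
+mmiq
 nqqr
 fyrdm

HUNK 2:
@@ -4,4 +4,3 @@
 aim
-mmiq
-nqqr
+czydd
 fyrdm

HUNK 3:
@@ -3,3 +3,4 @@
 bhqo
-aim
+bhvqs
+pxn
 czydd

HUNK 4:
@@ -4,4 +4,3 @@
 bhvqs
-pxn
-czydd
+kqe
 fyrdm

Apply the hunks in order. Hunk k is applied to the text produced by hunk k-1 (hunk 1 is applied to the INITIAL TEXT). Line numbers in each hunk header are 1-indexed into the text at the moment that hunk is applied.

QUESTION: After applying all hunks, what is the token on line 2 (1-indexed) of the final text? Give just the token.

Answer: uzej

Derivation:
Hunk 1: at line 2 remove [qtlva,ofuzn] add [aim,mmiq] -> 8 lines: ritxi uzej bhqo aim mmiq nqqr fyrdm hau
Hunk 2: at line 4 remove [mmiq,nqqr] add [czydd] -> 7 lines: ritxi uzej bhqo aim czydd fyrdm hau
Hunk 3: at line 3 remove [aim] add [bhvqs,pxn] -> 8 lines: ritxi uzej bhqo bhvqs pxn czydd fyrdm hau
Hunk 4: at line 4 remove [pxn,czydd] add [kqe] -> 7 lines: ritxi uzej bhqo bhvqs kqe fyrdm hau
Final line 2: uzej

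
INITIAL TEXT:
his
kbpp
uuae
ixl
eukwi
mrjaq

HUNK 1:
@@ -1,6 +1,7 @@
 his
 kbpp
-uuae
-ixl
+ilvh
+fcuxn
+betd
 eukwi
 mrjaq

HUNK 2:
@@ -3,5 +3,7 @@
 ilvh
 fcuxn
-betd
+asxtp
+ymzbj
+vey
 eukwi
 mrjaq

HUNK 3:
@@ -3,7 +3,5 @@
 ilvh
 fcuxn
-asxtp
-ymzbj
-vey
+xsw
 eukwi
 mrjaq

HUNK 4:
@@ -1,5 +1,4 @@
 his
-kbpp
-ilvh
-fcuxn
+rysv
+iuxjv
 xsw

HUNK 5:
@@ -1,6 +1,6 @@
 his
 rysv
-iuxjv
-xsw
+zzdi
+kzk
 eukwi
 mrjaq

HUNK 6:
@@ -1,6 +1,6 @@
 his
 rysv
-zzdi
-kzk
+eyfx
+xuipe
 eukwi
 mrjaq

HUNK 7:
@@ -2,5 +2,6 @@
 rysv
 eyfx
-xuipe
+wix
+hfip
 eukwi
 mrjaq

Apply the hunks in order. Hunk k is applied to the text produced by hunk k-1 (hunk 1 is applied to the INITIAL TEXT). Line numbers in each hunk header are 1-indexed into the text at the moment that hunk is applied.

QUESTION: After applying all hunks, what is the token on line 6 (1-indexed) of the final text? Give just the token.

Hunk 1: at line 1 remove [uuae,ixl] add [ilvh,fcuxn,betd] -> 7 lines: his kbpp ilvh fcuxn betd eukwi mrjaq
Hunk 2: at line 3 remove [betd] add [asxtp,ymzbj,vey] -> 9 lines: his kbpp ilvh fcuxn asxtp ymzbj vey eukwi mrjaq
Hunk 3: at line 3 remove [asxtp,ymzbj,vey] add [xsw] -> 7 lines: his kbpp ilvh fcuxn xsw eukwi mrjaq
Hunk 4: at line 1 remove [kbpp,ilvh,fcuxn] add [rysv,iuxjv] -> 6 lines: his rysv iuxjv xsw eukwi mrjaq
Hunk 5: at line 1 remove [iuxjv,xsw] add [zzdi,kzk] -> 6 lines: his rysv zzdi kzk eukwi mrjaq
Hunk 6: at line 1 remove [zzdi,kzk] add [eyfx,xuipe] -> 6 lines: his rysv eyfx xuipe eukwi mrjaq
Hunk 7: at line 2 remove [xuipe] add [wix,hfip] -> 7 lines: his rysv eyfx wix hfip eukwi mrjaq
Final line 6: eukwi

Answer: eukwi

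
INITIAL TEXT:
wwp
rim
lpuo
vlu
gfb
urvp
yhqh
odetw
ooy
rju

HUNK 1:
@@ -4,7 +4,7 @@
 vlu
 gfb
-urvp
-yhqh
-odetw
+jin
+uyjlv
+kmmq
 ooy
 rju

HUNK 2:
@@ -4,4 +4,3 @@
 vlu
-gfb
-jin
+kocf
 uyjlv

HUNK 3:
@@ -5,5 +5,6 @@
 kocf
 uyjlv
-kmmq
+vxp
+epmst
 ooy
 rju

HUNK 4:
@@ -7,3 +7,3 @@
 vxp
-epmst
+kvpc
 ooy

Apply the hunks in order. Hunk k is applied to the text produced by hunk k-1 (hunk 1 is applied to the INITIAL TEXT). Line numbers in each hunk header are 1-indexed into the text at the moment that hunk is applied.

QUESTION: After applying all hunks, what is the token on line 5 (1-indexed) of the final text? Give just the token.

Hunk 1: at line 4 remove [urvp,yhqh,odetw] add [jin,uyjlv,kmmq] -> 10 lines: wwp rim lpuo vlu gfb jin uyjlv kmmq ooy rju
Hunk 2: at line 4 remove [gfb,jin] add [kocf] -> 9 lines: wwp rim lpuo vlu kocf uyjlv kmmq ooy rju
Hunk 3: at line 5 remove [kmmq] add [vxp,epmst] -> 10 lines: wwp rim lpuo vlu kocf uyjlv vxp epmst ooy rju
Hunk 4: at line 7 remove [epmst] add [kvpc] -> 10 lines: wwp rim lpuo vlu kocf uyjlv vxp kvpc ooy rju
Final line 5: kocf

Answer: kocf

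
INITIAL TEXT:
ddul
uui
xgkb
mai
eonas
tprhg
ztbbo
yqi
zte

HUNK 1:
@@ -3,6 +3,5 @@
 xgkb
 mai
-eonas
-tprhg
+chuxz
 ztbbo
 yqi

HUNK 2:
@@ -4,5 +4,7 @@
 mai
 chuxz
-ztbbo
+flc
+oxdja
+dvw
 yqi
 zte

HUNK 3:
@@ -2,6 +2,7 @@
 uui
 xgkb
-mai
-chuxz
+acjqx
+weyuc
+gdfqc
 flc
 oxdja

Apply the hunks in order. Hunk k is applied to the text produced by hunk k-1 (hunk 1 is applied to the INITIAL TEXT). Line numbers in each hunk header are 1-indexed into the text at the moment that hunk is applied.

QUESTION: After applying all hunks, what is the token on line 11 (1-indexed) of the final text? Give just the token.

Hunk 1: at line 3 remove [eonas,tprhg] add [chuxz] -> 8 lines: ddul uui xgkb mai chuxz ztbbo yqi zte
Hunk 2: at line 4 remove [ztbbo] add [flc,oxdja,dvw] -> 10 lines: ddul uui xgkb mai chuxz flc oxdja dvw yqi zte
Hunk 3: at line 2 remove [mai,chuxz] add [acjqx,weyuc,gdfqc] -> 11 lines: ddul uui xgkb acjqx weyuc gdfqc flc oxdja dvw yqi zte
Final line 11: zte

Answer: zte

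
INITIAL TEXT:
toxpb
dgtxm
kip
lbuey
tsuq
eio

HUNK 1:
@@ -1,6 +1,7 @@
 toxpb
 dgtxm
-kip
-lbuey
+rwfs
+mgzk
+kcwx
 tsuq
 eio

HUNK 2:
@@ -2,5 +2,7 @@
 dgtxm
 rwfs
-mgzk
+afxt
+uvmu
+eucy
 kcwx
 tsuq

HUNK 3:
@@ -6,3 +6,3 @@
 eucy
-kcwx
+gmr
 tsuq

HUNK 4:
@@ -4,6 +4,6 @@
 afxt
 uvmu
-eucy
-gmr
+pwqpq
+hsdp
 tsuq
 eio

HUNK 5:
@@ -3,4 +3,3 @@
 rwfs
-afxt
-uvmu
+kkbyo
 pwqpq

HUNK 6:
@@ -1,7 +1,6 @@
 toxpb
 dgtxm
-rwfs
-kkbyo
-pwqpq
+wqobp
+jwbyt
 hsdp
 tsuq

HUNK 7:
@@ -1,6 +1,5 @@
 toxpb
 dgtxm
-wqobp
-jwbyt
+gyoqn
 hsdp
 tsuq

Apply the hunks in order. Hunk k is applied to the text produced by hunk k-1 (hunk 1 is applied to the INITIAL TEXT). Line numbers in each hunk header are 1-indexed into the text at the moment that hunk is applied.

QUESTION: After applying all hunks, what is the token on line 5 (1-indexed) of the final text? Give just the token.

Hunk 1: at line 1 remove [kip,lbuey] add [rwfs,mgzk,kcwx] -> 7 lines: toxpb dgtxm rwfs mgzk kcwx tsuq eio
Hunk 2: at line 2 remove [mgzk] add [afxt,uvmu,eucy] -> 9 lines: toxpb dgtxm rwfs afxt uvmu eucy kcwx tsuq eio
Hunk 3: at line 6 remove [kcwx] add [gmr] -> 9 lines: toxpb dgtxm rwfs afxt uvmu eucy gmr tsuq eio
Hunk 4: at line 4 remove [eucy,gmr] add [pwqpq,hsdp] -> 9 lines: toxpb dgtxm rwfs afxt uvmu pwqpq hsdp tsuq eio
Hunk 5: at line 3 remove [afxt,uvmu] add [kkbyo] -> 8 lines: toxpb dgtxm rwfs kkbyo pwqpq hsdp tsuq eio
Hunk 6: at line 1 remove [rwfs,kkbyo,pwqpq] add [wqobp,jwbyt] -> 7 lines: toxpb dgtxm wqobp jwbyt hsdp tsuq eio
Hunk 7: at line 1 remove [wqobp,jwbyt] add [gyoqn] -> 6 lines: toxpb dgtxm gyoqn hsdp tsuq eio
Final line 5: tsuq

Answer: tsuq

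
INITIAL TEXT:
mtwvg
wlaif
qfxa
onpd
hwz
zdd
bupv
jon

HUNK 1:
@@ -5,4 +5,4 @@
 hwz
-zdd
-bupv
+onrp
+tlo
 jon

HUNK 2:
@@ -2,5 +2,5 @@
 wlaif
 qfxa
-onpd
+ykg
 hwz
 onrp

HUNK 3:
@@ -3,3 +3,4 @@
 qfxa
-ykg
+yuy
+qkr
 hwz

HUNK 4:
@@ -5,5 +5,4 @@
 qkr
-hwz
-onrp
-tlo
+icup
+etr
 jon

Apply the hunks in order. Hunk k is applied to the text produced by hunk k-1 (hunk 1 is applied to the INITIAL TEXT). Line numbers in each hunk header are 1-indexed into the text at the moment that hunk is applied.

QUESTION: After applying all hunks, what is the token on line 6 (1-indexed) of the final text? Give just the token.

Hunk 1: at line 5 remove [zdd,bupv] add [onrp,tlo] -> 8 lines: mtwvg wlaif qfxa onpd hwz onrp tlo jon
Hunk 2: at line 2 remove [onpd] add [ykg] -> 8 lines: mtwvg wlaif qfxa ykg hwz onrp tlo jon
Hunk 3: at line 3 remove [ykg] add [yuy,qkr] -> 9 lines: mtwvg wlaif qfxa yuy qkr hwz onrp tlo jon
Hunk 4: at line 5 remove [hwz,onrp,tlo] add [icup,etr] -> 8 lines: mtwvg wlaif qfxa yuy qkr icup etr jon
Final line 6: icup

Answer: icup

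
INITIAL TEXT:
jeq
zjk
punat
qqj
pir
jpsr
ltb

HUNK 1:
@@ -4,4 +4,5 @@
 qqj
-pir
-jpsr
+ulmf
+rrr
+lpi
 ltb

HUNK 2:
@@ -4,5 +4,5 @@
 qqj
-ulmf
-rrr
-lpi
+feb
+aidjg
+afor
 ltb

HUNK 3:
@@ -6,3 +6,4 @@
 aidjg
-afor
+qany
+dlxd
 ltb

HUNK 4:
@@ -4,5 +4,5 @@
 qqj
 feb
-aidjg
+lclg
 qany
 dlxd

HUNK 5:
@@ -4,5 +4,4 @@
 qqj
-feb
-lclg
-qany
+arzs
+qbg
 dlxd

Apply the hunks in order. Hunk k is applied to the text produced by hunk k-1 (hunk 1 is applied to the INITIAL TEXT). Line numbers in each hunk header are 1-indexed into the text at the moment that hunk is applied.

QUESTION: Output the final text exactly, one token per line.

Answer: jeq
zjk
punat
qqj
arzs
qbg
dlxd
ltb

Derivation:
Hunk 1: at line 4 remove [pir,jpsr] add [ulmf,rrr,lpi] -> 8 lines: jeq zjk punat qqj ulmf rrr lpi ltb
Hunk 2: at line 4 remove [ulmf,rrr,lpi] add [feb,aidjg,afor] -> 8 lines: jeq zjk punat qqj feb aidjg afor ltb
Hunk 3: at line 6 remove [afor] add [qany,dlxd] -> 9 lines: jeq zjk punat qqj feb aidjg qany dlxd ltb
Hunk 4: at line 4 remove [aidjg] add [lclg] -> 9 lines: jeq zjk punat qqj feb lclg qany dlxd ltb
Hunk 5: at line 4 remove [feb,lclg,qany] add [arzs,qbg] -> 8 lines: jeq zjk punat qqj arzs qbg dlxd ltb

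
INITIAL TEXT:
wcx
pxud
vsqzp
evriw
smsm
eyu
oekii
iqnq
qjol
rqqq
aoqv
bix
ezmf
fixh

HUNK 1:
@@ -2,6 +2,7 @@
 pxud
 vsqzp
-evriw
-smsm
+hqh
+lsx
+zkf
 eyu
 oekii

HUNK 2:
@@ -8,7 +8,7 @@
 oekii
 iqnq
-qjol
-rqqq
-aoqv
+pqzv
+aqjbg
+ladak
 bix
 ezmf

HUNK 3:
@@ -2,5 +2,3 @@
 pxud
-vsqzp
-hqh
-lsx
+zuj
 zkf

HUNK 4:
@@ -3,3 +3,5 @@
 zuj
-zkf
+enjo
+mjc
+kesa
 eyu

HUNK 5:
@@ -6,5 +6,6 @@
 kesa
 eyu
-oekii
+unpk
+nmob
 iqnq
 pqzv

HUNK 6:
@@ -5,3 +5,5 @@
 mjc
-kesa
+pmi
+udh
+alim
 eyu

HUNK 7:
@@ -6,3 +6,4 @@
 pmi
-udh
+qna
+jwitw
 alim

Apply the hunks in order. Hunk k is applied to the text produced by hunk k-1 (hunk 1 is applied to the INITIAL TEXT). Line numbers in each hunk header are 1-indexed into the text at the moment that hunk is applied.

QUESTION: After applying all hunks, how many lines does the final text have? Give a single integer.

Answer: 19

Derivation:
Hunk 1: at line 2 remove [evriw,smsm] add [hqh,lsx,zkf] -> 15 lines: wcx pxud vsqzp hqh lsx zkf eyu oekii iqnq qjol rqqq aoqv bix ezmf fixh
Hunk 2: at line 8 remove [qjol,rqqq,aoqv] add [pqzv,aqjbg,ladak] -> 15 lines: wcx pxud vsqzp hqh lsx zkf eyu oekii iqnq pqzv aqjbg ladak bix ezmf fixh
Hunk 3: at line 2 remove [vsqzp,hqh,lsx] add [zuj] -> 13 lines: wcx pxud zuj zkf eyu oekii iqnq pqzv aqjbg ladak bix ezmf fixh
Hunk 4: at line 3 remove [zkf] add [enjo,mjc,kesa] -> 15 lines: wcx pxud zuj enjo mjc kesa eyu oekii iqnq pqzv aqjbg ladak bix ezmf fixh
Hunk 5: at line 6 remove [oekii] add [unpk,nmob] -> 16 lines: wcx pxud zuj enjo mjc kesa eyu unpk nmob iqnq pqzv aqjbg ladak bix ezmf fixh
Hunk 6: at line 5 remove [kesa] add [pmi,udh,alim] -> 18 lines: wcx pxud zuj enjo mjc pmi udh alim eyu unpk nmob iqnq pqzv aqjbg ladak bix ezmf fixh
Hunk 7: at line 6 remove [udh] add [qna,jwitw] -> 19 lines: wcx pxud zuj enjo mjc pmi qna jwitw alim eyu unpk nmob iqnq pqzv aqjbg ladak bix ezmf fixh
Final line count: 19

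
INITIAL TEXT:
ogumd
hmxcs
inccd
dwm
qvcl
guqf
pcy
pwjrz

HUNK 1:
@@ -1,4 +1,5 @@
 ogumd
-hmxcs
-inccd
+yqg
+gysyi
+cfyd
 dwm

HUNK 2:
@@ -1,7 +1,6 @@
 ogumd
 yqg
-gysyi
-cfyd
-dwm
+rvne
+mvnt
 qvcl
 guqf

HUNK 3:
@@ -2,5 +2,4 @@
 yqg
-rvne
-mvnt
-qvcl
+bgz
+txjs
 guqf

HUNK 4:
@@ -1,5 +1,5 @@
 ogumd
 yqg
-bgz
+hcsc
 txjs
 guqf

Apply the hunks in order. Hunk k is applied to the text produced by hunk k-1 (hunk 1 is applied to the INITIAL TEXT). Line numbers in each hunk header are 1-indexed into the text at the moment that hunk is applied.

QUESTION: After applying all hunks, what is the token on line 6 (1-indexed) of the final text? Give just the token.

Answer: pcy

Derivation:
Hunk 1: at line 1 remove [hmxcs,inccd] add [yqg,gysyi,cfyd] -> 9 lines: ogumd yqg gysyi cfyd dwm qvcl guqf pcy pwjrz
Hunk 2: at line 1 remove [gysyi,cfyd,dwm] add [rvne,mvnt] -> 8 lines: ogumd yqg rvne mvnt qvcl guqf pcy pwjrz
Hunk 3: at line 2 remove [rvne,mvnt,qvcl] add [bgz,txjs] -> 7 lines: ogumd yqg bgz txjs guqf pcy pwjrz
Hunk 4: at line 1 remove [bgz] add [hcsc] -> 7 lines: ogumd yqg hcsc txjs guqf pcy pwjrz
Final line 6: pcy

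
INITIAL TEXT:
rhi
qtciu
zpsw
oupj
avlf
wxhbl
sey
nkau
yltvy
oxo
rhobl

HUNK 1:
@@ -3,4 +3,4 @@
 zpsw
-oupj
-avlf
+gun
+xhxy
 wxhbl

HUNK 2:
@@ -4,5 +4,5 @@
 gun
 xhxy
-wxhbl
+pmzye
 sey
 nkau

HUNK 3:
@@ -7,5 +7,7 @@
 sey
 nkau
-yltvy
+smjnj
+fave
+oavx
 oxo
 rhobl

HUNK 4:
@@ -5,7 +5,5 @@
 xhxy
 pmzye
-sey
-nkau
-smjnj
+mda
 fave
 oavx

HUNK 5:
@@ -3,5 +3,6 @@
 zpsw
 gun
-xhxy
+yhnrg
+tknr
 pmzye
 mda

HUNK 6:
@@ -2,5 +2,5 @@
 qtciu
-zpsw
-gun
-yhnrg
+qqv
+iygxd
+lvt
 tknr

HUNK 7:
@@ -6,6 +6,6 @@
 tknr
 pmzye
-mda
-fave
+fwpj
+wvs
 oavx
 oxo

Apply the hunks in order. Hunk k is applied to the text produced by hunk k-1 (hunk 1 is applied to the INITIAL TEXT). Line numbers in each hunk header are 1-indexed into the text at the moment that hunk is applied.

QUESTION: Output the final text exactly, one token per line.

Hunk 1: at line 3 remove [oupj,avlf] add [gun,xhxy] -> 11 lines: rhi qtciu zpsw gun xhxy wxhbl sey nkau yltvy oxo rhobl
Hunk 2: at line 4 remove [wxhbl] add [pmzye] -> 11 lines: rhi qtciu zpsw gun xhxy pmzye sey nkau yltvy oxo rhobl
Hunk 3: at line 7 remove [yltvy] add [smjnj,fave,oavx] -> 13 lines: rhi qtciu zpsw gun xhxy pmzye sey nkau smjnj fave oavx oxo rhobl
Hunk 4: at line 5 remove [sey,nkau,smjnj] add [mda] -> 11 lines: rhi qtciu zpsw gun xhxy pmzye mda fave oavx oxo rhobl
Hunk 5: at line 3 remove [xhxy] add [yhnrg,tknr] -> 12 lines: rhi qtciu zpsw gun yhnrg tknr pmzye mda fave oavx oxo rhobl
Hunk 6: at line 2 remove [zpsw,gun,yhnrg] add [qqv,iygxd,lvt] -> 12 lines: rhi qtciu qqv iygxd lvt tknr pmzye mda fave oavx oxo rhobl
Hunk 7: at line 6 remove [mda,fave] add [fwpj,wvs] -> 12 lines: rhi qtciu qqv iygxd lvt tknr pmzye fwpj wvs oavx oxo rhobl

Answer: rhi
qtciu
qqv
iygxd
lvt
tknr
pmzye
fwpj
wvs
oavx
oxo
rhobl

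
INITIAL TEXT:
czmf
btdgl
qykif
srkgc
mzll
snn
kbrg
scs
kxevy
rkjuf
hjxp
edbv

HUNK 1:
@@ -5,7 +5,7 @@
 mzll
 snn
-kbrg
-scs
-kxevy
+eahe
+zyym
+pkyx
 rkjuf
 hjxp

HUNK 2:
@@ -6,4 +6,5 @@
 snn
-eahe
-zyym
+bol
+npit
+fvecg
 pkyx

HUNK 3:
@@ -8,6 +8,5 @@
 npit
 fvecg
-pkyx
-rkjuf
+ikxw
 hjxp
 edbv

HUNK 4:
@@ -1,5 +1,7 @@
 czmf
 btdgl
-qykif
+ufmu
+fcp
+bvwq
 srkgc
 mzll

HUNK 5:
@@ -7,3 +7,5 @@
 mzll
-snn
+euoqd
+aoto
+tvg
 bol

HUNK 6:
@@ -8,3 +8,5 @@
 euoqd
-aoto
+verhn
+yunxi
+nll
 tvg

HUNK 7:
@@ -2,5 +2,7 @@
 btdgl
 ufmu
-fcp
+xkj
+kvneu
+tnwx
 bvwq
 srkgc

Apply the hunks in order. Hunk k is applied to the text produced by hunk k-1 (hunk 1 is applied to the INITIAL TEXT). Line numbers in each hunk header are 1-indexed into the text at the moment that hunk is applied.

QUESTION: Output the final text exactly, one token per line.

Hunk 1: at line 5 remove [kbrg,scs,kxevy] add [eahe,zyym,pkyx] -> 12 lines: czmf btdgl qykif srkgc mzll snn eahe zyym pkyx rkjuf hjxp edbv
Hunk 2: at line 6 remove [eahe,zyym] add [bol,npit,fvecg] -> 13 lines: czmf btdgl qykif srkgc mzll snn bol npit fvecg pkyx rkjuf hjxp edbv
Hunk 3: at line 8 remove [pkyx,rkjuf] add [ikxw] -> 12 lines: czmf btdgl qykif srkgc mzll snn bol npit fvecg ikxw hjxp edbv
Hunk 4: at line 1 remove [qykif] add [ufmu,fcp,bvwq] -> 14 lines: czmf btdgl ufmu fcp bvwq srkgc mzll snn bol npit fvecg ikxw hjxp edbv
Hunk 5: at line 7 remove [snn] add [euoqd,aoto,tvg] -> 16 lines: czmf btdgl ufmu fcp bvwq srkgc mzll euoqd aoto tvg bol npit fvecg ikxw hjxp edbv
Hunk 6: at line 8 remove [aoto] add [verhn,yunxi,nll] -> 18 lines: czmf btdgl ufmu fcp bvwq srkgc mzll euoqd verhn yunxi nll tvg bol npit fvecg ikxw hjxp edbv
Hunk 7: at line 2 remove [fcp] add [xkj,kvneu,tnwx] -> 20 lines: czmf btdgl ufmu xkj kvneu tnwx bvwq srkgc mzll euoqd verhn yunxi nll tvg bol npit fvecg ikxw hjxp edbv

Answer: czmf
btdgl
ufmu
xkj
kvneu
tnwx
bvwq
srkgc
mzll
euoqd
verhn
yunxi
nll
tvg
bol
npit
fvecg
ikxw
hjxp
edbv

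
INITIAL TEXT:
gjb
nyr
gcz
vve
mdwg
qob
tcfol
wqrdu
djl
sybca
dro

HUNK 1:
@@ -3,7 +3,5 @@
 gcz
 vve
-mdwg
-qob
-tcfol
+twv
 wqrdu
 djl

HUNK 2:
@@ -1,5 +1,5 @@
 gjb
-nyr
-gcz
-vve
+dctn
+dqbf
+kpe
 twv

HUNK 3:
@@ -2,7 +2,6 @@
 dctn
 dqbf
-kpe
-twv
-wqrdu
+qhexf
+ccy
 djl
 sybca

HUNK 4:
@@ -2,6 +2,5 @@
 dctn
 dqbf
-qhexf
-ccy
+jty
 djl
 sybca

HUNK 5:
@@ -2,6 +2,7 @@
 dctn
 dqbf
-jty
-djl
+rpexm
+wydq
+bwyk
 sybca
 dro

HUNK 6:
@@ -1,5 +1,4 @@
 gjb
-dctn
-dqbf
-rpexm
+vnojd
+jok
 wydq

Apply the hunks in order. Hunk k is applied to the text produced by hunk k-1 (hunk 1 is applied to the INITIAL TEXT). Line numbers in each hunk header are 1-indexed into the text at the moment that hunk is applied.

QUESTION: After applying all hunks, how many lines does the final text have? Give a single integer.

Answer: 7

Derivation:
Hunk 1: at line 3 remove [mdwg,qob,tcfol] add [twv] -> 9 lines: gjb nyr gcz vve twv wqrdu djl sybca dro
Hunk 2: at line 1 remove [nyr,gcz,vve] add [dctn,dqbf,kpe] -> 9 lines: gjb dctn dqbf kpe twv wqrdu djl sybca dro
Hunk 3: at line 2 remove [kpe,twv,wqrdu] add [qhexf,ccy] -> 8 lines: gjb dctn dqbf qhexf ccy djl sybca dro
Hunk 4: at line 2 remove [qhexf,ccy] add [jty] -> 7 lines: gjb dctn dqbf jty djl sybca dro
Hunk 5: at line 2 remove [jty,djl] add [rpexm,wydq,bwyk] -> 8 lines: gjb dctn dqbf rpexm wydq bwyk sybca dro
Hunk 6: at line 1 remove [dctn,dqbf,rpexm] add [vnojd,jok] -> 7 lines: gjb vnojd jok wydq bwyk sybca dro
Final line count: 7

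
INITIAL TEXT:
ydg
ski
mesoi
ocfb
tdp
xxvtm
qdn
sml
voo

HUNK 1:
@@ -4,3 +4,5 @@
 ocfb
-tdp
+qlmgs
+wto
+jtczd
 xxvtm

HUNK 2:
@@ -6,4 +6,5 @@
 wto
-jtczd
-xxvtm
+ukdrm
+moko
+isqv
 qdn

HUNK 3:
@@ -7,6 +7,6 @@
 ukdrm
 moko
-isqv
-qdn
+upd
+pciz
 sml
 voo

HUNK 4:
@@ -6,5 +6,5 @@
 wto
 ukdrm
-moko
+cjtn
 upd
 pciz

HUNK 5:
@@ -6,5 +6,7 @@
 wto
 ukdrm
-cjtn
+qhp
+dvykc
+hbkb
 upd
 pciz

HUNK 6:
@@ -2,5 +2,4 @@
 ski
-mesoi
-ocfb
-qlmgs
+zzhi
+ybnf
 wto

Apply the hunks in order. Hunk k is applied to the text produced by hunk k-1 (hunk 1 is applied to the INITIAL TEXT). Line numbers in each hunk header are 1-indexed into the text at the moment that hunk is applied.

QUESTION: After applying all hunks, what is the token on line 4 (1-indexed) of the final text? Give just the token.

Answer: ybnf

Derivation:
Hunk 1: at line 4 remove [tdp] add [qlmgs,wto,jtczd] -> 11 lines: ydg ski mesoi ocfb qlmgs wto jtczd xxvtm qdn sml voo
Hunk 2: at line 6 remove [jtczd,xxvtm] add [ukdrm,moko,isqv] -> 12 lines: ydg ski mesoi ocfb qlmgs wto ukdrm moko isqv qdn sml voo
Hunk 3: at line 7 remove [isqv,qdn] add [upd,pciz] -> 12 lines: ydg ski mesoi ocfb qlmgs wto ukdrm moko upd pciz sml voo
Hunk 4: at line 6 remove [moko] add [cjtn] -> 12 lines: ydg ski mesoi ocfb qlmgs wto ukdrm cjtn upd pciz sml voo
Hunk 5: at line 6 remove [cjtn] add [qhp,dvykc,hbkb] -> 14 lines: ydg ski mesoi ocfb qlmgs wto ukdrm qhp dvykc hbkb upd pciz sml voo
Hunk 6: at line 2 remove [mesoi,ocfb,qlmgs] add [zzhi,ybnf] -> 13 lines: ydg ski zzhi ybnf wto ukdrm qhp dvykc hbkb upd pciz sml voo
Final line 4: ybnf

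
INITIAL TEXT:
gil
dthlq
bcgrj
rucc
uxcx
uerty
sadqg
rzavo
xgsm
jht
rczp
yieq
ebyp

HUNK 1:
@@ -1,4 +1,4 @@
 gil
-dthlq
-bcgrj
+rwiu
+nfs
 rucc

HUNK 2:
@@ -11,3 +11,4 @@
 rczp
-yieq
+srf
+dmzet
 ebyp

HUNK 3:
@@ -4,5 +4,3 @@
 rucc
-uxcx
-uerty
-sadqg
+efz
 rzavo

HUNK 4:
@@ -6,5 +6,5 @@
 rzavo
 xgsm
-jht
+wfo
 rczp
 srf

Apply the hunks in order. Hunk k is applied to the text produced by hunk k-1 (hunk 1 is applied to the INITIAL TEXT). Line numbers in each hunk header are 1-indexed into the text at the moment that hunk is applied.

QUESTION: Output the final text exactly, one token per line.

Answer: gil
rwiu
nfs
rucc
efz
rzavo
xgsm
wfo
rczp
srf
dmzet
ebyp

Derivation:
Hunk 1: at line 1 remove [dthlq,bcgrj] add [rwiu,nfs] -> 13 lines: gil rwiu nfs rucc uxcx uerty sadqg rzavo xgsm jht rczp yieq ebyp
Hunk 2: at line 11 remove [yieq] add [srf,dmzet] -> 14 lines: gil rwiu nfs rucc uxcx uerty sadqg rzavo xgsm jht rczp srf dmzet ebyp
Hunk 3: at line 4 remove [uxcx,uerty,sadqg] add [efz] -> 12 lines: gil rwiu nfs rucc efz rzavo xgsm jht rczp srf dmzet ebyp
Hunk 4: at line 6 remove [jht] add [wfo] -> 12 lines: gil rwiu nfs rucc efz rzavo xgsm wfo rczp srf dmzet ebyp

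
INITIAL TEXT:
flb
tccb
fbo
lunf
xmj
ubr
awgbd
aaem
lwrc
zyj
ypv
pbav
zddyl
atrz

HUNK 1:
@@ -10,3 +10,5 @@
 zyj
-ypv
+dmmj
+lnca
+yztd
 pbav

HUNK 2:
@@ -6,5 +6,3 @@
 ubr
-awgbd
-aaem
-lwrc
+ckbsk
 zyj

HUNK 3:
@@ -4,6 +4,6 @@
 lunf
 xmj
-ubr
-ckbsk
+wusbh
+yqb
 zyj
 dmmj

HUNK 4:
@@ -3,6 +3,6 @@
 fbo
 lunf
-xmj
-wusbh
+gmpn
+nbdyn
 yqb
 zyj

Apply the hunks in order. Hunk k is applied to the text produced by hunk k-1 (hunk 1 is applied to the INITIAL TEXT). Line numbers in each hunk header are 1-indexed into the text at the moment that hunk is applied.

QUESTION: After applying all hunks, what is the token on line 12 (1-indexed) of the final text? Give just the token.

Hunk 1: at line 10 remove [ypv] add [dmmj,lnca,yztd] -> 16 lines: flb tccb fbo lunf xmj ubr awgbd aaem lwrc zyj dmmj lnca yztd pbav zddyl atrz
Hunk 2: at line 6 remove [awgbd,aaem,lwrc] add [ckbsk] -> 14 lines: flb tccb fbo lunf xmj ubr ckbsk zyj dmmj lnca yztd pbav zddyl atrz
Hunk 3: at line 4 remove [ubr,ckbsk] add [wusbh,yqb] -> 14 lines: flb tccb fbo lunf xmj wusbh yqb zyj dmmj lnca yztd pbav zddyl atrz
Hunk 4: at line 3 remove [xmj,wusbh] add [gmpn,nbdyn] -> 14 lines: flb tccb fbo lunf gmpn nbdyn yqb zyj dmmj lnca yztd pbav zddyl atrz
Final line 12: pbav

Answer: pbav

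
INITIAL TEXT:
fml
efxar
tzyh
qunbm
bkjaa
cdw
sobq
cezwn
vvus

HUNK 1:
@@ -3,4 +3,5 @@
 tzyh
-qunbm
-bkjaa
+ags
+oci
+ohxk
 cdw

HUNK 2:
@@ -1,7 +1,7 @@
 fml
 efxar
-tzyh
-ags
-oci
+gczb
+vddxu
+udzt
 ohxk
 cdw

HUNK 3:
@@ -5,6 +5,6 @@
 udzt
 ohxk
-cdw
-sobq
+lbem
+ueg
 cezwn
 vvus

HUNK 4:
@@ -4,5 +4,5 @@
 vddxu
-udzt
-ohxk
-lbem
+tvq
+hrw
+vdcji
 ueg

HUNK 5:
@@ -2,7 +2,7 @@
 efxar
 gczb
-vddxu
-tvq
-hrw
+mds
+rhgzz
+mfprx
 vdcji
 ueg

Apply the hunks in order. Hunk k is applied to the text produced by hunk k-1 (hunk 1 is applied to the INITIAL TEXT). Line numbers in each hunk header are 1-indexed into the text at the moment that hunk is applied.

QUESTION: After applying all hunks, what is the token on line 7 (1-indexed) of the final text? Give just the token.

Answer: vdcji

Derivation:
Hunk 1: at line 3 remove [qunbm,bkjaa] add [ags,oci,ohxk] -> 10 lines: fml efxar tzyh ags oci ohxk cdw sobq cezwn vvus
Hunk 2: at line 1 remove [tzyh,ags,oci] add [gczb,vddxu,udzt] -> 10 lines: fml efxar gczb vddxu udzt ohxk cdw sobq cezwn vvus
Hunk 3: at line 5 remove [cdw,sobq] add [lbem,ueg] -> 10 lines: fml efxar gczb vddxu udzt ohxk lbem ueg cezwn vvus
Hunk 4: at line 4 remove [udzt,ohxk,lbem] add [tvq,hrw,vdcji] -> 10 lines: fml efxar gczb vddxu tvq hrw vdcji ueg cezwn vvus
Hunk 5: at line 2 remove [vddxu,tvq,hrw] add [mds,rhgzz,mfprx] -> 10 lines: fml efxar gczb mds rhgzz mfprx vdcji ueg cezwn vvus
Final line 7: vdcji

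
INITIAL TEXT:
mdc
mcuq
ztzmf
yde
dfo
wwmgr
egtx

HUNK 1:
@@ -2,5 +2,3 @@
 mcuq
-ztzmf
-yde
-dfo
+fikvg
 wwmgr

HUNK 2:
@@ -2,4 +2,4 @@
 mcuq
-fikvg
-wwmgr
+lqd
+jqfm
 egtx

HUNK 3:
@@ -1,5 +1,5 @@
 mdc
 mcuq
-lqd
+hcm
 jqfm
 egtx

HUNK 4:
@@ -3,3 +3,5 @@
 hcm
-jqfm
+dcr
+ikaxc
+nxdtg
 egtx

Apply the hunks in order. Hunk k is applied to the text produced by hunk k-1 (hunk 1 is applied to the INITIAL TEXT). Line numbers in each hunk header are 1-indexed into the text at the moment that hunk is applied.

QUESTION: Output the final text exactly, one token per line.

Hunk 1: at line 2 remove [ztzmf,yde,dfo] add [fikvg] -> 5 lines: mdc mcuq fikvg wwmgr egtx
Hunk 2: at line 2 remove [fikvg,wwmgr] add [lqd,jqfm] -> 5 lines: mdc mcuq lqd jqfm egtx
Hunk 3: at line 1 remove [lqd] add [hcm] -> 5 lines: mdc mcuq hcm jqfm egtx
Hunk 4: at line 3 remove [jqfm] add [dcr,ikaxc,nxdtg] -> 7 lines: mdc mcuq hcm dcr ikaxc nxdtg egtx

Answer: mdc
mcuq
hcm
dcr
ikaxc
nxdtg
egtx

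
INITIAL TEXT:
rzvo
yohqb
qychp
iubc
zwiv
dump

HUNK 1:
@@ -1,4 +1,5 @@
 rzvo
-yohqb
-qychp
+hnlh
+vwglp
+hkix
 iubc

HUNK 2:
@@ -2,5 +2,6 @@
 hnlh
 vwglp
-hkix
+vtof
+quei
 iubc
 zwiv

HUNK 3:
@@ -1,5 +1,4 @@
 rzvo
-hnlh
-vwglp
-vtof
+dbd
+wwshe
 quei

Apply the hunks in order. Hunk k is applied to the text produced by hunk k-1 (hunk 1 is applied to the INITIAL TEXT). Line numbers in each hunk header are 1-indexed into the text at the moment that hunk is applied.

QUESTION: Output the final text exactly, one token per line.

Hunk 1: at line 1 remove [yohqb,qychp] add [hnlh,vwglp,hkix] -> 7 lines: rzvo hnlh vwglp hkix iubc zwiv dump
Hunk 2: at line 2 remove [hkix] add [vtof,quei] -> 8 lines: rzvo hnlh vwglp vtof quei iubc zwiv dump
Hunk 3: at line 1 remove [hnlh,vwglp,vtof] add [dbd,wwshe] -> 7 lines: rzvo dbd wwshe quei iubc zwiv dump

Answer: rzvo
dbd
wwshe
quei
iubc
zwiv
dump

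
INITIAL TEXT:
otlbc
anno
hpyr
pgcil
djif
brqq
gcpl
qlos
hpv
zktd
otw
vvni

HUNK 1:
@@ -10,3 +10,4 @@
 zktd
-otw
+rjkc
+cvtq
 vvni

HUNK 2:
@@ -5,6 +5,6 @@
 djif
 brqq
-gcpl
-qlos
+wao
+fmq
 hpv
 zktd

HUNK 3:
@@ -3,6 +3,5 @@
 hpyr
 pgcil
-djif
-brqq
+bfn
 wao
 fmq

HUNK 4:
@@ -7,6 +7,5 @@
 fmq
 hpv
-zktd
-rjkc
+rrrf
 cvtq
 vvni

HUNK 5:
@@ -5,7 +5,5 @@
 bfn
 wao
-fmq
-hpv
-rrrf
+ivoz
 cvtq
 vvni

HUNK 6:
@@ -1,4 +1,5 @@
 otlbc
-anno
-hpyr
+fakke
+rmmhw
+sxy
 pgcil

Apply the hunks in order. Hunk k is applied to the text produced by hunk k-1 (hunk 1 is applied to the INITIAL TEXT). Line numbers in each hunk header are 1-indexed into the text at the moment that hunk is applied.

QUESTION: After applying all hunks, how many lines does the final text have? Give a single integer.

Answer: 10

Derivation:
Hunk 1: at line 10 remove [otw] add [rjkc,cvtq] -> 13 lines: otlbc anno hpyr pgcil djif brqq gcpl qlos hpv zktd rjkc cvtq vvni
Hunk 2: at line 5 remove [gcpl,qlos] add [wao,fmq] -> 13 lines: otlbc anno hpyr pgcil djif brqq wao fmq hpv zktd rjkc cvtq vvni
Hunk 3: at line 3 remove [djif,brqq] add [bfn] -> 12 lines: otlbc anno hpyr pgcil bfn wao fmq hpv zktd rjkc cvtq vvni
Hunk 4: at line 7 remove [zktd,rjkc] add [rrrf] -> 11 lines: otlbc anno hpyr pgcil bfn wao fmq hpv rrrf cvtq vvni
Hunk 5: at line 5 remove [fmq,hpv,rrrf] add [ivoz] -> 9 lines: otlbc anno hpyr pgcil bfn wao ivoz cvtq vvni
Hunk 6: at line 1 remove [anno,hpyr] add [fakke,rmmhw,sxy] -> 10 lines: otlbc fakke rmmhw sxy pgcil bfn wao ivoz cvtq vvni
Final line count: 10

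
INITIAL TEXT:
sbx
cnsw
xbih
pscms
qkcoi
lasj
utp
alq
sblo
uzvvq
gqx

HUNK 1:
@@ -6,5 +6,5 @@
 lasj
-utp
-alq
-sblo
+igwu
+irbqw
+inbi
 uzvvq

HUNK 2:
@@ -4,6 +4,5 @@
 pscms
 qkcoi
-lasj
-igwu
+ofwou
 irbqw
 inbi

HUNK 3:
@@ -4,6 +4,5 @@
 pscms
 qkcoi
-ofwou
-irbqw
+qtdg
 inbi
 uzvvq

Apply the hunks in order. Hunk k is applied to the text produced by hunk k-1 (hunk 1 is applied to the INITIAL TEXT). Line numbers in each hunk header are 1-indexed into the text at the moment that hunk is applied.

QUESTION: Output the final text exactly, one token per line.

Hunk 1: at line 6 remove [utp,alq,sblo] add [igwu,irbqw,inbi] -> 11 lines: sbx cnsw xbih pscms qkcoi lasj igwu irbqw inbi uzvvq gqx
Hunk 2: at line 4 remove [lasj,igwu] add [ofwou] -> 10 lines: sbx cnsw xbih pscms qkcoi ofwou irbqw inbi uzvvq gqx
Hunk 3: at line 4 remove [ofwou,irbqw] add [qtdg] -> 9 lines: sbx cnsw xbih pscms qkcoi qtdg inbi uzvvq gqx

Answer: sbx
cnsw
xbih
pscms
qkcoi
qtdg
inbi
uzvvq
gqx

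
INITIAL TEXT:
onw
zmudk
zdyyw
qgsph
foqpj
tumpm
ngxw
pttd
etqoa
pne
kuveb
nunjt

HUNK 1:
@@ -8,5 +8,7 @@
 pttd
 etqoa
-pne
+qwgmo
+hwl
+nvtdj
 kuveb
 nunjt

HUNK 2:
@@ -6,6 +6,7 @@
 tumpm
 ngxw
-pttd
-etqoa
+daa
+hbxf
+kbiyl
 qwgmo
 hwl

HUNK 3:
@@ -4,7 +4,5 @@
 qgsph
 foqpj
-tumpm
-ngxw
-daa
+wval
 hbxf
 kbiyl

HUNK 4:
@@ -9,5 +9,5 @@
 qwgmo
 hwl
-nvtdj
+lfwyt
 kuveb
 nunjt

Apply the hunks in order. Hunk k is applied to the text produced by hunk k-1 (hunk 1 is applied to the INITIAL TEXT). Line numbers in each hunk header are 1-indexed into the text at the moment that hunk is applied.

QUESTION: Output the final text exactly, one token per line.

Hunk 1: at line 8 remove [pne] add [qwgmo,hwl,nvtdj] -> 14 lines: onw zmudk zdyyw qgsph foqpj tumpm ngxw pttd etqoa qwgmo hwl nvtdj kuveb nunjt
Hunk 2: at line 6 remove [pttd,etqoa] add [daa,hbxf,kbiyl] -> 15 lines: onw zmudk zdyyw qgsph foqpj tumpm ngxw daa hbxf kbiyl qwgmo hwl nvtdj kuveb nunjt
Hunk 3: at line 4 remove [tumpm,ngxw,daa] add [wval] -> 13 lines: onw zmudk zdyyw qgsph foqpj wval hbxf kbiyl qwgmo hwl nvtdj kuveb nunjt
Hunk 4: at line 9 remove [nvtdj] add [lfwyt] -> 13 lines: onw zmudk zdyyw qgsph foqpj wval hbxf kbiyl qwgmo hwl lfwyt kuveb nunjt

Answer: onw
zmudk
zdyyw
qgsph
foqpj
wval
hbxf
kbiyl
qwgmo
hwl
lfwyt
kuveb
nunjt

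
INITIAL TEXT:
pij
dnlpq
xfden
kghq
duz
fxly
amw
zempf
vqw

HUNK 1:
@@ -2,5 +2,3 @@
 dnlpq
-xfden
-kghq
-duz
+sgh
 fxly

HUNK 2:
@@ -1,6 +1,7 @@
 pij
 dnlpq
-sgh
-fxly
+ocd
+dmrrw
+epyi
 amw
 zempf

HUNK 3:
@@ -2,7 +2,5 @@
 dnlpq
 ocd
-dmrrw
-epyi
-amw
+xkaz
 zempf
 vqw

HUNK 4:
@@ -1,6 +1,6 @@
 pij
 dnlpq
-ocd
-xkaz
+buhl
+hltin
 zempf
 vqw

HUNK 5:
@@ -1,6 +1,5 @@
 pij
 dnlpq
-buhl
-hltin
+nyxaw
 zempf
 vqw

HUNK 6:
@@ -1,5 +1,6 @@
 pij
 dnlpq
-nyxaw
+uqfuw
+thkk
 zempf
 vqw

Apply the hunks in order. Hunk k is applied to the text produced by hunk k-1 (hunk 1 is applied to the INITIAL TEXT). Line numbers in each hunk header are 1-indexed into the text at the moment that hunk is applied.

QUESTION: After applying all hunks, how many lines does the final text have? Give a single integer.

Answer: 6

Derivation:
Hunk 1: at line 2 remove [xfden,kghq,duz] add [sgh] -> 7 lines: pij dnlpq sgh fxly amw zempf vqw
Hunk 2: at line 1 remove [sgh,fxly] add [ocd,dmrrw,epyi] -> 8 lines: pij dnlpq ocd dmrrw epyi amw zempf vqw
Hunk 3: at line 2 remove [dmrrw,epyi,amw] add [xkaz] -> 6 lines: pij dnlpq ocd xkaz zempf vqw
Hunk 4: at line 1 remove [ocd,xkaz] add [buhl,hltin] -> 6 lines: pij dnlpq buhl hltin zempf vqw
Hunk 5: at line 1 remove [buhl,hltin] add [nyxaw] -> 5 lines: pij dnlpq nyxaw zempf vqw
Hunk 6: at line 1 remove [nyxaw] add [uqfuw,thkk] -> 6 lines: pij dnlpq uqfuw thkk zempf vqw
Final line count: 6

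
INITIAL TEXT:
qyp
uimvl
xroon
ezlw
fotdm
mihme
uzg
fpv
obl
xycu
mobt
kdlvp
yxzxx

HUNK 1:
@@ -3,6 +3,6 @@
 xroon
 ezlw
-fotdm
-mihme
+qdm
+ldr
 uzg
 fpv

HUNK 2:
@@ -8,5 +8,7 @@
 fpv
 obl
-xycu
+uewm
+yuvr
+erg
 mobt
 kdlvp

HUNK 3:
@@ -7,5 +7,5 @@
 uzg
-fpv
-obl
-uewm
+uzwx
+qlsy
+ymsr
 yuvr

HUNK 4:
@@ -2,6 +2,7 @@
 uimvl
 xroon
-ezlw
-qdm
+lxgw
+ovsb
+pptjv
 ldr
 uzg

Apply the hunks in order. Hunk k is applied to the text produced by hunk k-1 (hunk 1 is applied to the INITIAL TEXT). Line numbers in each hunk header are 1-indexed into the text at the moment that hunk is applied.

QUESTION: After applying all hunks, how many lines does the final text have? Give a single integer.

Hunk 1: at line 3 remove [fotdm,mihme] add [qdm,ldr] -> 13 lines: qyp uimvl xroon ezlw qdm ldr uzg fpv obl xycu mobt kdlvp yxzxx
Hunk 2: at line 8 remove [xycu] add [uewm,yuvr,erg] -> 15 lines: qyp uimvl xroon ezlw qdm ldr uzg fpv obl uewm yuvr erg mobt kdlvp yxzxx
Hunk 3: at line 7 remove [fpv,obl,uewm] add [uzwx,qlsy,ymsr] -> 15 lines: qyp uimvl xroon ezlw qdm ldr uzg uzwx qlsy ymsr yuvr erg mobt kdlvp yxzxx
Hunk 4: at line 2 remove [ezlw,qdm] add [lxgw,ovsb,pptjv] -> 16 lines: qyp uimvl xroon lxgw ovsb pptjv ldr uzg uzwx qlsy ymsr yuvr erg mobt kdlvp yxzxx
Final line count: 16

Answer: 16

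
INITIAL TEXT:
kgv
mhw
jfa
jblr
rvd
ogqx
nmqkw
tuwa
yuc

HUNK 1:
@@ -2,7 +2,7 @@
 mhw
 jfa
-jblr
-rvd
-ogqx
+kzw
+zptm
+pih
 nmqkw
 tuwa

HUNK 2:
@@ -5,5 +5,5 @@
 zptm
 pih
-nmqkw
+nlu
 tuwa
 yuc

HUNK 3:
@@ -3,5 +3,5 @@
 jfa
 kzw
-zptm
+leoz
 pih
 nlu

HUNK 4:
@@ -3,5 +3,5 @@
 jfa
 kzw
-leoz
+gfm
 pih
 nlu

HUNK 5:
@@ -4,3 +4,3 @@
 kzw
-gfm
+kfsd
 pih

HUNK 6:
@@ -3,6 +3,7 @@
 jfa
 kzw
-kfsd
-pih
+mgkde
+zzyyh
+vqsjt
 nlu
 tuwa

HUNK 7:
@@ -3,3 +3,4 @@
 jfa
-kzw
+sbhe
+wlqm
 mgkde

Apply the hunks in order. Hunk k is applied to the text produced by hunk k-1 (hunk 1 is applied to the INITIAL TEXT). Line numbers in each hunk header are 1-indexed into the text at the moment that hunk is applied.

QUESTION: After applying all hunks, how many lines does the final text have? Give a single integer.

Answer: 11

Derivation:
Hunk 1: at line 2 remove [jblr,rvd,ogqx] add [kzw,zptm,pih] -> 9 lines: kgv mhw jfa kzw zptm pih nmqkw tuwa yuc
Hunk 2: at line 5 remove [nmqkw] add [nlu] -> 9 lines: kgv mhw jfa kzw zptm pih nlu tuwa yuc
Hunk 3: at line 3 remove [zptm] add [leoz] -> 9 lines: kgv mhw jfa kzw leoz pih nlu tuwa yuc
Hunk 4: at line 3 remove [leoz] add [gfm] -> 9 lines: kgv mhw jfa kzw gfm pih nlu tuwa yuc
Hunk 5: at line 4 remove [gfm] add [kfsd] -> 9 lines: kgv mhw jfa kzw kfsd pih nlu tuwa yuc
Hunk 6: at line 3 remove [kfsd,pih] add [mgkde,zzyyh,vqsjt] -> 10 lines: kgv mhw jfa kzw mgkde zzyyh vqsjt nlu tuwa yuc
Hunk 7: at line 3 remove [kzw] add [sbhe,wlqm] -> 11 lines: kgv mhw jfa sbhe wlqm mgkde zzyyh vqsjt nlu tuwa yuc
Final line count: 11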